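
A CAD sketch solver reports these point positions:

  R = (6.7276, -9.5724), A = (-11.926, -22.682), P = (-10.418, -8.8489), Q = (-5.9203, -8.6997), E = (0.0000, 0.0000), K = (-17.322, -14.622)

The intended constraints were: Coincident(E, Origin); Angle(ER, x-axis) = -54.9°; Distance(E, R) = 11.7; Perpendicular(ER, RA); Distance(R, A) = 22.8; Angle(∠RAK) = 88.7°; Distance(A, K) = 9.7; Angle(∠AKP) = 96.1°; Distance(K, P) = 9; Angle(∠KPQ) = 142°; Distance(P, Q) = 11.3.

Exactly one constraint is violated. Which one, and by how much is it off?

Distance(P, Q) = 11.3 — off by 6.80.

E = (0.00, 0.00) ✓; ER at -54.90° ✓; |ER| = 11.70 ✓; ∠(ER, RA) = 90.00° ✓; |RA| = 22.80 ✓; ∠RAK = 88.70° ✓; |AK| = 9.700 ✓; ∠AKP = 96.10° ✓; |KP| = 9.000 ✓; ∠KPQ = 142.0° ✓; |PQ| = 4.500 ✗.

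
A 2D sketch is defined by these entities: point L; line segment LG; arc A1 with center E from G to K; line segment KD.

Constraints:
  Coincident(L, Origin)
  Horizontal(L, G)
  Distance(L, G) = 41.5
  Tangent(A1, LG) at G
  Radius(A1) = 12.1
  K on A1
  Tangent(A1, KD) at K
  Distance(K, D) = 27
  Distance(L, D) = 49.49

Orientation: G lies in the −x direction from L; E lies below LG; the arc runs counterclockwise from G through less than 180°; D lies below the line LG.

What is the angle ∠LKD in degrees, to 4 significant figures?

65.82°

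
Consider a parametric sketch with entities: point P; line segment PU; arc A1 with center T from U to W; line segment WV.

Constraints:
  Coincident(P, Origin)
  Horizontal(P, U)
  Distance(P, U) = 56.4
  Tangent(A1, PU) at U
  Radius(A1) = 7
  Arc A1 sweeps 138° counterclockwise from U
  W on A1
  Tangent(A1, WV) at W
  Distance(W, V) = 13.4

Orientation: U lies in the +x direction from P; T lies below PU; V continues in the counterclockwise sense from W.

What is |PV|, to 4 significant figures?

65.21

P is at the origin; P and U share the same y with |PU| = 56.4 and U on the +x side, so U = (56.40, 0.000). The tangent condition forces TU to be normal to PU, so T = U + (0, -7) = (56.40, -7.000). On A1, U sits at bearing 90° from T; a 138° counterclockwise sweep puts W at bearing 228°, so W = T + 7.0·(cos 228°, sin 228°) = (51.72, -12.20). A1 meets WV tangentially, so TW is at right angles to WV, so WV runs along (−sin 228°, cos 228°); with |WV| = 13.4, V = (61.67, -21.17). Then |PV| = |V − P| = 65.21.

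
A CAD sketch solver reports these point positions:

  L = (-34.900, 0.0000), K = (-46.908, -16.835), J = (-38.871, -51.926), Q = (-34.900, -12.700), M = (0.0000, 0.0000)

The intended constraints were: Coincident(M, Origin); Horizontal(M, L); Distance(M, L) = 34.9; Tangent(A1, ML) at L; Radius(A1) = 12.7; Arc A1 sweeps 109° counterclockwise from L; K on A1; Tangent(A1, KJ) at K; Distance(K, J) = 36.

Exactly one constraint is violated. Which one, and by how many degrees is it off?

Tangent(A1, KJ) at K — off by 6.10°.

M = (0.00, 0.00) ✓; M.y = 0.00, L.y = 0.00 ✓; |ML| = 34.90 ✓; ∠(QL, LM) = 90.00° ✓; |QL| = 12.70 ✓; bearing(Q→K) − bearing(Q→L) = 109.0° ✓; |QK| = 12.70 ✓; ∠(QK, KJ) = 96.10° ✗; |KJ| = 36.00 ✓.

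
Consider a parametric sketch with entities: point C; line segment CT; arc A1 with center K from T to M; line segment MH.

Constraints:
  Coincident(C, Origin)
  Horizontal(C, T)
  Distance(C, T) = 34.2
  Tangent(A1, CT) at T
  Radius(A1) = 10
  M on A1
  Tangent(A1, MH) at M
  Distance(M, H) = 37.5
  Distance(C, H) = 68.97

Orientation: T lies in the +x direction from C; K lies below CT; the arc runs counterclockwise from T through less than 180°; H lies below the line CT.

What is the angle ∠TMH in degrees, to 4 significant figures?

112.8°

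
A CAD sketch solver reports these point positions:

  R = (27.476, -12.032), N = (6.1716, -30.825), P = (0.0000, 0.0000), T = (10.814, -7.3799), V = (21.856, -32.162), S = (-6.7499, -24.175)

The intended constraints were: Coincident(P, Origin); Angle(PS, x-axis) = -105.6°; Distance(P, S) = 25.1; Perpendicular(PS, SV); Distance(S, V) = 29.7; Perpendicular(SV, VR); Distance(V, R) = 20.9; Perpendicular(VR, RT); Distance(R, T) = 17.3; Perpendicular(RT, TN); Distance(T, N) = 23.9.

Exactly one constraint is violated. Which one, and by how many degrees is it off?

Perpendicular(RT, TN) — off by 4.40°.

P = (0.00, 0.00) ✓; PS at -105.6° ✓; |PS| = 25.10 ✓; ∠(PS, SV) = 90.00° ✓; |SV| = 29.70 ✓; ∠(SV, VR) = 90.00° ✓; |VR| = 20.90 ✓; ∠(VR, RT) = 90.00° ✓; |RT| = 17.30 ✓; ∠(RT, TN) = 94.40° ✗; |TN| = 23.90 ✓.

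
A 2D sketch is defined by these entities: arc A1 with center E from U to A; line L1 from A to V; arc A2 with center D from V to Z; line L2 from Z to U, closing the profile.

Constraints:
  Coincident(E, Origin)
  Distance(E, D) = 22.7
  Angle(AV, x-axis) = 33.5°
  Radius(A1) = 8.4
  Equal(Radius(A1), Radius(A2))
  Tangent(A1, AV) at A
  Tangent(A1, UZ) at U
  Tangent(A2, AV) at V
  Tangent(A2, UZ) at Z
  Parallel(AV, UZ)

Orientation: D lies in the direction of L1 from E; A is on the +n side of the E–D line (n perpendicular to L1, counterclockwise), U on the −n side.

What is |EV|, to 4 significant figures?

24.20

The slot axis is L1's direction at 33.5°, so u = (cos 33.5°, sin 33.5°) = (0.8339, 0.5519) and n = (−sin 33.5°, cos 33.5°) = (-0.5519, 0.8339). E is at the origin and D lies 22.7 along u from E, so D = 22.7·u = (18.93, 12.53). Tangency of A1 to both parallel lines with radius 8.4 puts A and U at E ± 8.4·n: A = (-4.636, 7.005), U = (4.636, -7.005). Equal radii place V and Z the same way about D: V = D + 8.4·n = (14.29, 19.53), Z = D − 8.4·n = (23.57, 5.524). Then |EV| = |V − E| = 24.20.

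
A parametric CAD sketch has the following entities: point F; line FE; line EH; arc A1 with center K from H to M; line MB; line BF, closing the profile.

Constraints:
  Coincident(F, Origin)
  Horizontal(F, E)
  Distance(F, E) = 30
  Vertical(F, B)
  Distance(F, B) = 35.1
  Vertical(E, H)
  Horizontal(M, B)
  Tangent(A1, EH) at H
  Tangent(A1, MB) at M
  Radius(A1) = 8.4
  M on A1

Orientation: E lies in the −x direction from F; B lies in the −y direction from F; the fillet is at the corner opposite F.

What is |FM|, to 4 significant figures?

41.21

F is at the origin; FE is horizontal with |FE| = 30.0 and E on the −x side, so E = (-30.00, 0.000). FB is vertical with |FB| = 35.1 and B on the −y side, so B = (0.000, -35.10). The virtual corner opposite F is at (-30.00, -35.10). The tangent condition forces KH to be normal to EH and tangency of A1 to MB means the radius KM is perpendicular to MB, with radius 8.4, so the center K sits 8.4 in from both sides at K = (-21.60, -26.70). That places the tangent points at H = (-30.00, -26.70) on EH and M = (-21.60, -35.10) on MB. Then |FM| = |M − F| = 41.21.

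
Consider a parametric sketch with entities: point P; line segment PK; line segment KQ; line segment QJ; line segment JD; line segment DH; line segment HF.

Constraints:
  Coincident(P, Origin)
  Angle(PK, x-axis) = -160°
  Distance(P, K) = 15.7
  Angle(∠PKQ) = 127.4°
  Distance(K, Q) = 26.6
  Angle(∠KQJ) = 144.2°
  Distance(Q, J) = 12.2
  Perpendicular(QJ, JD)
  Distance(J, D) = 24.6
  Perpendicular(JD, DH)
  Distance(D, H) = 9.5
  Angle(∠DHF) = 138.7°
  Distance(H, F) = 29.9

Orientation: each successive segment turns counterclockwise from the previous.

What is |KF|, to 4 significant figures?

10.85

JD is perpendicular to DH, so DH runs at 108.4°; with |DH| = 9.5, H = (1.487, -25.55). ∠DHF = 138.7° gives HF at 149.7° from the x-axis; with |HF| = 29.9, F = (-24.33, -10.46). Then |KF| = |F − K| = 10.85.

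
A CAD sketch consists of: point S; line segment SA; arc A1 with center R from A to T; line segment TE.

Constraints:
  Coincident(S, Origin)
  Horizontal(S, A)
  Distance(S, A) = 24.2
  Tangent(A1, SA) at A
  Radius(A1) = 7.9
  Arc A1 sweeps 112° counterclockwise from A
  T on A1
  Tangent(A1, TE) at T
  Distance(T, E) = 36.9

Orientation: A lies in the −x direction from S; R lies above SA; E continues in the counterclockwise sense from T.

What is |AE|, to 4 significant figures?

45.54

On A1, A sits at bearing -90° from R; a 112° counterclockwise sweep puts T at bearing 22°, so T = R + 7.9·(cos 22°, sin 22°) = (-16.88, 10.86). Since A1 is tangent to TE there, RT ⟂ TE, so TE runs along (−sin 22°, cos 22°); with |TE| = 36.9, E = (-30.70, 45.07). Then |AE| = |E − A| = 45.54.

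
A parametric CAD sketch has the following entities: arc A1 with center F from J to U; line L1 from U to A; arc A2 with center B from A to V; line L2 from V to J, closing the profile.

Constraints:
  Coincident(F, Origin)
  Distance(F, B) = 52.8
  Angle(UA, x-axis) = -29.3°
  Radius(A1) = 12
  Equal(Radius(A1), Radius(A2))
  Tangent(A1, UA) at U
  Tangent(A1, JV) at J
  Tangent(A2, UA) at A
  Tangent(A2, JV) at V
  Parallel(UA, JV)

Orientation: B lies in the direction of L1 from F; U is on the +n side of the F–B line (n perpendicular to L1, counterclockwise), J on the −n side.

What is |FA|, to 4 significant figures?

54.15

Tangency of A1 to both parallel lines with radius 12.0 puts U and J at F ± 12.0·n: U = (5.873, 10.46), J = (-5.873, -10.46). Equal radii place A and V the same way about B: A = B + 12.0·n = (51.92, -15.37), V = B − 12.0·n = (40.17, -36.30). Then |FA| = |A − F| = 54.15.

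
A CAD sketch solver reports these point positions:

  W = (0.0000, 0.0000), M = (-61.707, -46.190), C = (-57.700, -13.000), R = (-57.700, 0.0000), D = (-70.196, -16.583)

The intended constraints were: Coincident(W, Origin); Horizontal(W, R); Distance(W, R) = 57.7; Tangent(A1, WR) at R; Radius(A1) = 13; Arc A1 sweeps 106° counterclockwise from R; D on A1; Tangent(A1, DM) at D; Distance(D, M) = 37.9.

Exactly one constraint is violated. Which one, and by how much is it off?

Distance(D, M) = 37.9 — off by 7.10.

W = (0.00, 0.00) ✓; W.y = 0.00, R.y = 0.00 ✓; |WR| = 57.70 ✓; ∠(CR, RW) = 90.00° ✓; |CR| = 13.00 ✓; bearing(C→D) − bearing(C→R) = 106.0° ✓; |CD| = 13.00 ✓; ∠(CD, DM) = 90.00° ✓; |DM| = 30.80 ✗.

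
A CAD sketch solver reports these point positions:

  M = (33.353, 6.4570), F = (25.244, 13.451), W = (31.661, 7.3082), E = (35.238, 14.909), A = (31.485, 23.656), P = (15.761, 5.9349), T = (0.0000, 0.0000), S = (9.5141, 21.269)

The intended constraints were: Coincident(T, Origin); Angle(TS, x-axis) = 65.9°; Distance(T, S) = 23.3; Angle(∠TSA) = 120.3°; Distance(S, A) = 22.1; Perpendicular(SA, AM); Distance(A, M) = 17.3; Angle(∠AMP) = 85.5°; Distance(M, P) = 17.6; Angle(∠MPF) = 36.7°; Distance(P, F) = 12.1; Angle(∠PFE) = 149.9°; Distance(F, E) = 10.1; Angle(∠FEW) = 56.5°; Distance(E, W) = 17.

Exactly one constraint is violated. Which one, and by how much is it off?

Distance(E, W) = 17 — off by 8.60.

T = (0.00, 0.00) ✓; TS at 65.90° ✓; |TS| = 23.30 ✓; ∠TSA = 120.3° ✓; |SA| = 22.10 ✓; ∠(SA, AM) = 90.00° ✓; |AM| = 17.30 ✓; ∠AMP = 85.50° ✓; |MP| = 17.60 ✓; ∠MPF = 36.70° ✓; |PF| = 12.10 ✓; ∠PFE = 149.9° ✓; |FE| = 10.10 ✓; ∠FEW = 56.50° ✓; |EW| = 8.400 ✗.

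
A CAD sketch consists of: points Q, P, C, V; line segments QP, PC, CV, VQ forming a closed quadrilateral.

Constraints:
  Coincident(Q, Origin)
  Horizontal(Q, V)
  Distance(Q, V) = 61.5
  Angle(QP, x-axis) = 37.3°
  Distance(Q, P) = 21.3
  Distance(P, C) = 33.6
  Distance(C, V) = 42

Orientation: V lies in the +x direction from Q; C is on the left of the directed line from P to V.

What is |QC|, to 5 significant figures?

54.791

Checks: Q = (0.00, 0.00) ✓; |PC| = 33.60 ✓; |CV| = 42.00 ✓.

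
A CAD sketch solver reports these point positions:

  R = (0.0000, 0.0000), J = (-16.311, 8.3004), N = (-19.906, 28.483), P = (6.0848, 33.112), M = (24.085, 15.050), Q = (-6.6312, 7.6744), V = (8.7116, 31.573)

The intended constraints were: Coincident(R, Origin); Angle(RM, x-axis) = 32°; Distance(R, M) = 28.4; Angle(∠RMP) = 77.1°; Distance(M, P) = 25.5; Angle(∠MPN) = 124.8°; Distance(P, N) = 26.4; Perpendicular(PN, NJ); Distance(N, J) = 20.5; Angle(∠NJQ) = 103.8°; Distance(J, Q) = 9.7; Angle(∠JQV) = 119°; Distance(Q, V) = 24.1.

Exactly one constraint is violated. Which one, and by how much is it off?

Distance(Q, V) = 24.1 — off by 4.30.

R = (0.00, 0.00) ✓; RM at 32.00° ✓; |RM| = 28.40 ✓; ∠RMP = 77.10° ✓; |MP| = 25.50 ✓; ∠MPN = 124.8° ✓; |PN| = 26.40 ✓; ∠(PN, NJ) = 90.00° ✓; |NJ| = 20.50 ✓; ∠NJQ = 103.8° ✓; |JQ| = 9.700 ✓; ∠JQV = 119.0° ✓; |QV| = 28.40 ✗.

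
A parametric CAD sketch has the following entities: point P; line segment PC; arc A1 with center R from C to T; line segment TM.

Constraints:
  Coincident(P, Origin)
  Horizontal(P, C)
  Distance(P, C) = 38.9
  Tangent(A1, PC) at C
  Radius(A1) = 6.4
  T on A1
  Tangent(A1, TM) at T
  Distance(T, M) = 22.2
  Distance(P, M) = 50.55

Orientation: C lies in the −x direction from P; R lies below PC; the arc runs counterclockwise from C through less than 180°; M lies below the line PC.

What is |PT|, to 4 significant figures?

45.82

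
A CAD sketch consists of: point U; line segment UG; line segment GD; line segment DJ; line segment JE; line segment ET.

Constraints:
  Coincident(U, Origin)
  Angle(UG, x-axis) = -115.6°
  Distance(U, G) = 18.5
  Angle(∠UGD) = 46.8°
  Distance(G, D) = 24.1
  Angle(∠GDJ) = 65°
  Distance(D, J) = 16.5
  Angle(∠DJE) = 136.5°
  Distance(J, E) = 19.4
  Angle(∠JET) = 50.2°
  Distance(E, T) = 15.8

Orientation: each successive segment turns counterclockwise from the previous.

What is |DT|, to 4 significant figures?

21.27

U is at the origin; UG runs at -115.6° with length 18.5, so G = (-7.994, -16.68). ∠UGD = 46.8° gives GD at 17.60° from the x-axis; with |GD| = 24.1, D = (14.98, -9.397). ∠GDJ = 65.0° gives DJ at 132.6° from the x-axis; with |DJ| = 16.5, J = (3.810, 2.749). ∠DJE = 136.5° gives JE at 176.1° from the x-axis; with |JE| = 19.4, E = (-15.55, 4.068). ∠JET = 50.2° gives ET at -54.10° from the x-axis; with |ET| = 15.8, T = (-6.281, -8.730). Then |DT| = |T − D| = 21.27.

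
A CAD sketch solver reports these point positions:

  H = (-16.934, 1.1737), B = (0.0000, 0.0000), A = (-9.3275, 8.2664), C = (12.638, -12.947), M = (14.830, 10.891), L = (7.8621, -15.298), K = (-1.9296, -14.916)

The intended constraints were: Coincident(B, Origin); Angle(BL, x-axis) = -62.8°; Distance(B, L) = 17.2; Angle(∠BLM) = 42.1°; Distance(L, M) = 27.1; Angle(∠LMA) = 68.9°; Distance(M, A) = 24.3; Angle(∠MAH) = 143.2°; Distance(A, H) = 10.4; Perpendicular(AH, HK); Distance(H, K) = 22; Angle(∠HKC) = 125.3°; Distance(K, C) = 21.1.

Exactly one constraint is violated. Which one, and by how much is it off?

Distance(K, C) = 21.1 — off by 6.40.

B = (0.00, 0.00) ✓; BL at -62.80° ✓; |BL| = 17.20 ✓; ∠BLM = 42.10° ✓; |LM| = 27.10 ✓; ∠LMA = 68.90° ✓; |MA| = 24.30 ✓; ∠MAH = 143.2° ✓; |AH| = 10.40 ✓; ∠(AH, HK) = 90.00° ✓; |HK| = 22.00 ✓; ∠HKC = 125.3° ✓; |KC| = 14.70 ✗.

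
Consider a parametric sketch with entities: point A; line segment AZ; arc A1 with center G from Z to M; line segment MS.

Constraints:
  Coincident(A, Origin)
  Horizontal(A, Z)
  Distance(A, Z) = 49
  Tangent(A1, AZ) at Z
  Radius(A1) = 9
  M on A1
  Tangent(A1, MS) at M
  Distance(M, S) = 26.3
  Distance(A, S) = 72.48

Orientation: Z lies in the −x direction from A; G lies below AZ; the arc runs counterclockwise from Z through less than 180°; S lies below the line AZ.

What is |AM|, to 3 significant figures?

58.0

A is at the origin; AZ is horizontal with |AZ| = 49.0 and Z on the −x side, so Z = (-49.0, 0.00). A1 meets AZ tangentially, so GZ is at right angles to AZ, so G = Z + (0, -9) = (-49.0, -9.00). Since GM ⟂ MS (tangency), |GS| = √(9.0² + 26.3²) = 27.8 regardless of where M sits on A1. So S lies on both circle(A, 72.48) and circle(G, 27.8); the below-AZ intersection is S = (-65.3, -31.6). M is the foot of the tangent from S: M = (-57.6, -6.39).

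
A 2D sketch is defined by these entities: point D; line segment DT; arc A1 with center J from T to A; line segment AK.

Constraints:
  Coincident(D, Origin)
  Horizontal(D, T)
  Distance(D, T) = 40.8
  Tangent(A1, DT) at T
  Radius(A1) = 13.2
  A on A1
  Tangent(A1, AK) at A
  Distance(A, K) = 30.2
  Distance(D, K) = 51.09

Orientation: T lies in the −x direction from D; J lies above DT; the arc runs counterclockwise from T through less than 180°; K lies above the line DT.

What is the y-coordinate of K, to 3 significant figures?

43.2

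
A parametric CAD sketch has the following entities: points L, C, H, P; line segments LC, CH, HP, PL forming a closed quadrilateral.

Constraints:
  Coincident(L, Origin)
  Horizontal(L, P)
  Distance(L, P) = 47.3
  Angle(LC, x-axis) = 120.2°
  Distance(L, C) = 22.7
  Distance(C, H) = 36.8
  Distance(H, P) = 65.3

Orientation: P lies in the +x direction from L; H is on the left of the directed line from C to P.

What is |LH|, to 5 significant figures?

51.921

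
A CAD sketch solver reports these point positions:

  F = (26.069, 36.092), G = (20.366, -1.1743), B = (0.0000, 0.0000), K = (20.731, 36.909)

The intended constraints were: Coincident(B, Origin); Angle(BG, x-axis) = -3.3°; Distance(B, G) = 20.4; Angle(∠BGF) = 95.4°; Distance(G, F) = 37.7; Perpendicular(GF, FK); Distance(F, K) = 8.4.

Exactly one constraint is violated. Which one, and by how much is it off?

Distance(F, K) = 8.4 — off by 3.00.

B = (0.00, 0.00) ✓; BG at -3.300° ✓; |BG| = 20.40 ✓; ∠BGF = 95.40° ✓; |GF| = 37.70 ✓; ∠(GF, FK) = 90.00° ✓; |FK| = 5.400 ✗.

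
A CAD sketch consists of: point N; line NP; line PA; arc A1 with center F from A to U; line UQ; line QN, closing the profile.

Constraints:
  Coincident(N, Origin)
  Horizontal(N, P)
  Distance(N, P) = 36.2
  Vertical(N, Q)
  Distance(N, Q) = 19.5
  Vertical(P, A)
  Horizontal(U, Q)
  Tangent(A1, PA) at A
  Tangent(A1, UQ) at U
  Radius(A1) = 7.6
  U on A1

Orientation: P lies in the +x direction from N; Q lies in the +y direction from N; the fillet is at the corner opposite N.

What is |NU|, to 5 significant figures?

34.615

N is at the origin; NP is horizontal with |NP| = 36.2 and P on the +x side, so P = (36.200, 0.0000). NQ is vertical with |NQ| = 19.5 and Q on the +y side, so Q = (0.0000, 19.500). The virtual corner opposite N is at (36.200, 19.500). A1 meets PA tangentially, so FA is at right angles to PA and tangency of A1 to UQ means the radius FU is perpendicular to UQ, with radius 7.6, so the center F sits 7.6 in from both sides at F = (28.600, 11.900). That places the tangent points at A = (36.200, 11.900) on PA and U = (28.600, 19.500) on UQ. Then |NU| = |U − N| = 34.615.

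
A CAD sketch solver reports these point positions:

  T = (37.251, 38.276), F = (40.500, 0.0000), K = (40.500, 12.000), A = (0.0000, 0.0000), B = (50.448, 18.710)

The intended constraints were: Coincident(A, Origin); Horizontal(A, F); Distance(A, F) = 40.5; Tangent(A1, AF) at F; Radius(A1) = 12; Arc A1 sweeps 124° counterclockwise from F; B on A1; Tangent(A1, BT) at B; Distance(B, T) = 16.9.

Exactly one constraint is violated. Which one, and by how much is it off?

Distance(B, T) = 16.9 — off by 6.70.

A = (0.00, 0.00) ✓; A.y = 0.00, F.y = 0.00 ✓; |AF| = 40.50 ✓; ∠(KF, FA) = 90.00° ✓; |KF| = 12.00 ✓; bearing(K→B) − bearing(K→F) = 124.0° ✓; |KB| = 12.00 ✓; ∠(KB, BT) = 90.00° ✓; |BT| = 23.60 ✗.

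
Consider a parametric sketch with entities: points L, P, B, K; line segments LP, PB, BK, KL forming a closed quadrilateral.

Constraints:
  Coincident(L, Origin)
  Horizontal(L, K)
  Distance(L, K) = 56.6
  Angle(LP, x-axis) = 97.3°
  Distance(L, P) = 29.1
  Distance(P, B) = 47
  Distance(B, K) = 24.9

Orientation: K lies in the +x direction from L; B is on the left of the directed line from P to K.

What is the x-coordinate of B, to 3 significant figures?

42.6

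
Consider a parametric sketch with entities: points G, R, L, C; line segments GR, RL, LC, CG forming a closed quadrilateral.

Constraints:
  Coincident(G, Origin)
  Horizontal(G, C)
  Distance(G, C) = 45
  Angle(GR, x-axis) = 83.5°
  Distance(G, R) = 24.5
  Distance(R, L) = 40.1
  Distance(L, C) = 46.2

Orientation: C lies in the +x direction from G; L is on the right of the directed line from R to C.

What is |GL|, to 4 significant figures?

15.82

G is at the origin; G and C share the same y with |GC| = 45.0 and C in +x, so C = (45.0, 0). GR runs at 83.5° with |GR| = 24.5, so R = (2.773, 24.34). L is determined by |RL| = 40.1 and |LC| = 46.2 together: it lies at the intersection of circle(R, 40.1) and circle(C, 46.2). With |RC| = 48.74, the foot of the radical line on RC is 18.97 from R and the perpendicular offset is √(40.1² − 18.97²) = 35.33. Taking the right-of-RC solution: L = (1.564, -15.74).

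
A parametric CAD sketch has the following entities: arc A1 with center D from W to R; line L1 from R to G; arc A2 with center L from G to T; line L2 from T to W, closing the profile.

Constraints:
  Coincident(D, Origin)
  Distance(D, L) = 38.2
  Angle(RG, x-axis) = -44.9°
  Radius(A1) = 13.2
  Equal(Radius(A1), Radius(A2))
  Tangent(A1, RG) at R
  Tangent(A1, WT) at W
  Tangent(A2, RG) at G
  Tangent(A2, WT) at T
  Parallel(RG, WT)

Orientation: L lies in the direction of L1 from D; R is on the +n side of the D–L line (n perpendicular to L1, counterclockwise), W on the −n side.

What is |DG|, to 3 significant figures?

40.4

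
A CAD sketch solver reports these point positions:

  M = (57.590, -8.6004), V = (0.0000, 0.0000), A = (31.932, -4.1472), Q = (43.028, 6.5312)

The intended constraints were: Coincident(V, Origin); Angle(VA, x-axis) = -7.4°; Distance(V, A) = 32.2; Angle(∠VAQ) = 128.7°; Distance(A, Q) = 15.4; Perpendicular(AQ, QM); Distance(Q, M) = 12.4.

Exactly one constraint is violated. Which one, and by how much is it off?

Distance(Q, M) = 12.4 — off by 8.60.

V = (0.00, 0.00) ✓; VA at -7.400° ✓; |VA| = 32.20 ✓; ∠VAQ = 128.7° ✓; |AQ| = 15.40 ✓; ∠(AQ, QM) = 90.00° ✓; |QM| = 21.00 ✗.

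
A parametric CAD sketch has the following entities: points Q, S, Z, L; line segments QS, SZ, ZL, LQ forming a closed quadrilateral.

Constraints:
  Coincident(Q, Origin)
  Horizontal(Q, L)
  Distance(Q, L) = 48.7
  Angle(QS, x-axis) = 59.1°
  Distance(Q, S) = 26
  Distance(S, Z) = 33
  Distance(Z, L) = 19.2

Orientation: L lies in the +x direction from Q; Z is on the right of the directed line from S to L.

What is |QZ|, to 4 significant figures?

31.01

Q is at the origin; QL is horizontal with |QL| = 48.7 and L in +x, so L = (48.7, 0). QS runs at 59.1° with |QS| = 26.0, so S = (13.35, 22.31). Z is determined by |SZ| = 33.0 and |ZL| = 19.2 together: it lies at the intersection of circle(S, 33.0) and circle(L, 19.2). With |SL| = 41.80, the foot of the radical line on SL is 29.52 from S and the perpendicular offset is √(33.0² − 29.52²) = 14.76. Taking the right-of-SL solution: Z = (30.44, -5.924).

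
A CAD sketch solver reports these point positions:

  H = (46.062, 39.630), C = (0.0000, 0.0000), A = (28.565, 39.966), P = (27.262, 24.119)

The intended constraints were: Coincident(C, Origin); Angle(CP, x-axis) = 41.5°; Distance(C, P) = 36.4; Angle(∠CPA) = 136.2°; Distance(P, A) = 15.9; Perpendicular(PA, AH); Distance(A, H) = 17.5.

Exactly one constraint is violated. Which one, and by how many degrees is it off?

Perpendicular(PA, AH) — off by 3.60°.

C = (0.00, 0.00) ✓; CP at 41.50° ✓; |CP| = 36.40 ✓; ∠CPA = 136.2° ✓; |PA| = 15.90 ✓; ∠(PA, AH) = 86.40° ✗; |AH| = 17.50 ✓.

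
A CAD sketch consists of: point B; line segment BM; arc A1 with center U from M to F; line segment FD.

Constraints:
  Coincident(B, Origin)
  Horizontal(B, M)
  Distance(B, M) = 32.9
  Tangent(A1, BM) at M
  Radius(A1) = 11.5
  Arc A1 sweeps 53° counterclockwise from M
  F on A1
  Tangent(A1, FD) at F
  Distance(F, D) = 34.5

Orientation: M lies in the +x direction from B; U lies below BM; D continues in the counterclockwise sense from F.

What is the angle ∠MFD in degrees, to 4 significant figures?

153.5°

On A1, M sits at bearing 90° from U; a 53° counterclockwise sweep puts F at bearing 143°, so F = U + 11.5·(cos 143°, sin 143°) = (23.72, -4.579). Tangency of A1 to FD means the radius UF is perpendicular to FD, so FD runs along (−sin 143°, cos 143°); with |FD| = 34.5, D = (2.953, -32.13). Then cos ∠MFD = FM·FD / (|FM||FD|), giving 153.5°.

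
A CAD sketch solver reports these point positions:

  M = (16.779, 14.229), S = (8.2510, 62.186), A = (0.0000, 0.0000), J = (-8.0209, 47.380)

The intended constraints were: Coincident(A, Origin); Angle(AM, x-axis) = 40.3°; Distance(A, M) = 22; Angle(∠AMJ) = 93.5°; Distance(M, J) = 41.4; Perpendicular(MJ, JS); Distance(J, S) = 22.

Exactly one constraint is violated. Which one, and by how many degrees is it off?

Perpendicular(MJ, JS) — off by 5.50°.

A = (0.00, 0.00) ✓; AM at 40.30° ✓; |AM| = 22.00 ✓; ∠AMJ = 93.50° ✓; |MJ| = 41.40 ✓; ∠(MJ, JS) = 84.50° ✗; |JS| = 22.00 ✓.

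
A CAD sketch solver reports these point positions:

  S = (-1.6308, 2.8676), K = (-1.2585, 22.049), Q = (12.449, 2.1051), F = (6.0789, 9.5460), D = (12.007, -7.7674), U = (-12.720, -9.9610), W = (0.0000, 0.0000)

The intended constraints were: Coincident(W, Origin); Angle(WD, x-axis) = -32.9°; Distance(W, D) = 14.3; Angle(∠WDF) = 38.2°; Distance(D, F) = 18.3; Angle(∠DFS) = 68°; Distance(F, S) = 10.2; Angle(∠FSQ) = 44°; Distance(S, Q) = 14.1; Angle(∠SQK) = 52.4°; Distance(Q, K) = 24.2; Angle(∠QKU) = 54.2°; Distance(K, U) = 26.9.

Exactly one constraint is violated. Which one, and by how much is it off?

Distance(K, U) = 26.9 — off by 7.10.

W = (0.00, 0.00) ✓; WD at -32.90° ✓; |WD| = 14.30 ✓; ∠WDF = 38.20° ✓; |DF| = 18.30 ✓; ∠DFS = 68.00° ✓; |FS| = 10.20 ✓; ∠FSQ = 44.00° ✓; |SQ| = 14.10 ✓; ∠SQK = 52.40° ✓; |QK| = 24.20 ✓; ∠QKU = 54.20° ✓; |KU| = 34.00 ✗.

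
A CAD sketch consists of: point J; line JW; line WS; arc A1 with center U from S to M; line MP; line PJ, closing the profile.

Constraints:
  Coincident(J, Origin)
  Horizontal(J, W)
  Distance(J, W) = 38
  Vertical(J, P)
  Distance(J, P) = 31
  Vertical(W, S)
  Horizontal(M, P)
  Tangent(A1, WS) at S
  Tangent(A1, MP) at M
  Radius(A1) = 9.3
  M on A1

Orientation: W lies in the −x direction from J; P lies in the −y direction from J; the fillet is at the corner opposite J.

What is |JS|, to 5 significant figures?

43.759

The virtual corner opposite J is at (-38.000, -31.000). Since A1 is tangent to WS there, US ⟂ WS and since A1 is tangent to MP there, UM ⟂ MP, with radius 9.3, so the center U sits 9.3 in from both sides at U = (-28.700, -21.700). That places the tangent points at S = (-38.000, -21.700) on WS and M = (-28.700, -31.000) on MP. Then |JS| = |S − J| = 43.759.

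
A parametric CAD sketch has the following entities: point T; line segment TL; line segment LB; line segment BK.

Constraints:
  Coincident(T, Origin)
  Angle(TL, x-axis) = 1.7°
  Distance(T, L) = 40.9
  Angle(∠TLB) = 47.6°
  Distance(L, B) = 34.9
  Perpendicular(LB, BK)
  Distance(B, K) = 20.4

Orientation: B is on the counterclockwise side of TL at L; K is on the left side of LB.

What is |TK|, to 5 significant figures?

12.235

∠TLB = 47.6°, so LB runs at 1.7° + (180° − 47.6°) = 134.10° from the x-axis; with |LB| = 34.9, B = L + 34.9·(cos 134.10°, sin 134.10°) = (16.595, 26.276). LB is perpendicular to BK; with |BK| = 20.4 on the left of LB, K = B + 20.4·(-0.71813, -0.69591) = (1.9449, 12.079). Then |TK| = |K − T| = 12.235.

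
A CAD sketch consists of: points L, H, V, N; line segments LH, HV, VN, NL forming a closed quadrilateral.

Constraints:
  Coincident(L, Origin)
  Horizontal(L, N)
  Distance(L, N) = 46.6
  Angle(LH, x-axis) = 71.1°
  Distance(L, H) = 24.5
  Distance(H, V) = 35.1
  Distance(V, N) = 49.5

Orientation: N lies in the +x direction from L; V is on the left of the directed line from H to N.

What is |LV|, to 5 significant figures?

58.012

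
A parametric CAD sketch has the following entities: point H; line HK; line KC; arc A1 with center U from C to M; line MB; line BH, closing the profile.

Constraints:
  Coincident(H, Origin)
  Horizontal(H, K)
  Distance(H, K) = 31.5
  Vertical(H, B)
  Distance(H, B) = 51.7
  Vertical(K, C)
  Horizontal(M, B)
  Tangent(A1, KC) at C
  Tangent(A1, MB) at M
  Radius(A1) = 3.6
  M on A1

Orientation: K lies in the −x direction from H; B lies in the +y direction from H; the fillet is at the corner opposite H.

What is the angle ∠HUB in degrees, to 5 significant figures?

67.237°

H is at the origin; H and K share the same y with |HK| = 31.5 and K on the −x side, so K = (-31.500, 0.0000). HB is vertical with |HB| = 51.7 and B on the +y side, so B = (0.0000, 51.700). The virtual corner opposite H is at (-31.500, 51.700). Since A1 is tangent to KC there, UC ⟂ KC and the tangent condition forces UM to be normal to MB, with radius 3.6, so the center U sits 3.6 in from both sides at U = (-27.900, 48.100). Then cos ∠HUB = UH·UB / (|UH||UB|), giving 67.237°.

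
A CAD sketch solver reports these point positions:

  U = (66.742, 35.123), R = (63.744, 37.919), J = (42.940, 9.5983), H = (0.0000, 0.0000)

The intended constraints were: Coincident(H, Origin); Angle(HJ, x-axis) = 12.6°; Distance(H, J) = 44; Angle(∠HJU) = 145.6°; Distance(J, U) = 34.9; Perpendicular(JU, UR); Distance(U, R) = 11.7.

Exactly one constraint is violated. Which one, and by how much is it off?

Distance(U, R) = 11.7 — off by 7.60.

H = (0.00, 0.00) ✓; HJ at 12.60° ✓; |HJ| = 44.00 ✓; ∠HJU = 145.6° ✓; |JU| = 34.90 ✓; ∠(JU, UR) = 90.00° ✓; |UR| = 4.099 ✗.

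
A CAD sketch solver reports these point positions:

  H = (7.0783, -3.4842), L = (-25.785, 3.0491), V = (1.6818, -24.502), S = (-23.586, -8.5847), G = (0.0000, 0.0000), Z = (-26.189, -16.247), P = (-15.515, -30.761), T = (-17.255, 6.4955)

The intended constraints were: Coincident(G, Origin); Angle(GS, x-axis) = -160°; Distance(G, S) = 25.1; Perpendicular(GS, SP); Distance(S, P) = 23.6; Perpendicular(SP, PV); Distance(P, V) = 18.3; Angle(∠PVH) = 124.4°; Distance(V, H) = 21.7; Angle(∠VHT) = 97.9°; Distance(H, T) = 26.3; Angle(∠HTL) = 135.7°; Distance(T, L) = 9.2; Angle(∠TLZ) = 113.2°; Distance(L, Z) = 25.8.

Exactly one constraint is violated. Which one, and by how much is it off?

Distance(L, Z) = 25.8 — off by 6.50.

G = (0.00, 0.00) ✓; GS at -160.0° ✓; |GS| = 25.10 ✓; ∠(GS, SP) = 90.00° ✓; |SP| = 23.60 ✓; ∠(SP, PV) = 90.00° ✓; |PV| = 18.30 ✓; ∠PVH = 124.4° ✓; |VH| = 21.70 ✓; ∠VHT = 97.90° ✓; |HT| = 26.30 ✓; ∠HTL = 135.7° ✓; |TL| = 9.200 ✓; ∠TLZ = 113.2° ✓; |LZ| = 19.30 ✗.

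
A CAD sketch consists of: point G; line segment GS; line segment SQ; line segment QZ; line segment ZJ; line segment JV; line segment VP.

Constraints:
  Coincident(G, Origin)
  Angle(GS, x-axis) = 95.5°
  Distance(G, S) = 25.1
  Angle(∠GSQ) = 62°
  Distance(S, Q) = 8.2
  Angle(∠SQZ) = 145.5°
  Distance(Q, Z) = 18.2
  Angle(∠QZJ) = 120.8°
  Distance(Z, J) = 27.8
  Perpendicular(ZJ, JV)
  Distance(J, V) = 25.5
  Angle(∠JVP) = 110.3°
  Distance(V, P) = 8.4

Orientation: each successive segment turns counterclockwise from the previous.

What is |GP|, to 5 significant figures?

19.249

The perpendicularity gives JV at right angles to ZJ, so JV runs at 37.200°; with |JV| = 25.5, V = (21.058, -3.1424). ∠JVP = 110.3° gives VP at 106.90° from the x-axis; with |VP| = 8.4, P = (18.616, 4.8948). Then |GP| = |P − G| = 19.249.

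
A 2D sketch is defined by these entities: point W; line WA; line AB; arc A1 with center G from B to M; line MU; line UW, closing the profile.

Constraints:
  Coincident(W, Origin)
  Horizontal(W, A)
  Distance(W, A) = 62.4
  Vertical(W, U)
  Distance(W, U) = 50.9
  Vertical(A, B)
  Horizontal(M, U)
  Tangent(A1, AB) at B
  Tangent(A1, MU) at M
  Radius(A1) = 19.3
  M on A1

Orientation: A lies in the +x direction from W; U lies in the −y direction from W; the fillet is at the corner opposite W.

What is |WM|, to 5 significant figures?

66.696

W is at the origin; W and A share the same y with |WA| = 62.4 and A on the +x side, so A = (62.400, 0.0000). WU is vertical with |WU| = 50.9 and U on the −y side, so U = (0.0000, -50.900). The virtual corner opposite W is at (62.400, -50.900). Since A1 is tangent to AB there, GB ⟂ AB and tangency of A1 to MU means the radius GM is perpendicular to MU, with radius 19.3, so the center G sits 19.3 in from both sides at G = (43.100, -31.600). That places the tangent points at B = (62.400, -31.600) on AB and M = (43.100, -50.900) on MU. Then |WM| = |M − W| = 66.696.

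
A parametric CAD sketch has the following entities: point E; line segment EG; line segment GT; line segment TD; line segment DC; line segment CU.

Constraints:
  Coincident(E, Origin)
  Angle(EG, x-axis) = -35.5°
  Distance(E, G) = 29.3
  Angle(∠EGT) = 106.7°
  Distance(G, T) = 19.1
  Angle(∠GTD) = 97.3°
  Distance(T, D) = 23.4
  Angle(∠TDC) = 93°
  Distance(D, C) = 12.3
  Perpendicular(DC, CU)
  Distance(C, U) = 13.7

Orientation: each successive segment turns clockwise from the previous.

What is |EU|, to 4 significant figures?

22.68

E is at the origin; EG runs at -35.5° with length 29.3, so G = (23.85, -17.01). ∠EGT = 106.7° gives GT at -108.8° from the x-axis; with |GT| = 19.1, T = (17.70, -35.10). ∠GTD = 97.3° gives TD at 168.5° from the x-axis; with |TD| = 23.4, D = (-5.232, -30.43). ∠TDC = 93.0° gives DC at 81.50° from the x-axis; with |DC| = 12.3, C = (-3.414, -18.27). DC is perpendicular to CU, so CU runs at -8.500°; with |CU| = 13.7, U = (10.14, -20.29). Then |EU| = |U − E| = 22.68.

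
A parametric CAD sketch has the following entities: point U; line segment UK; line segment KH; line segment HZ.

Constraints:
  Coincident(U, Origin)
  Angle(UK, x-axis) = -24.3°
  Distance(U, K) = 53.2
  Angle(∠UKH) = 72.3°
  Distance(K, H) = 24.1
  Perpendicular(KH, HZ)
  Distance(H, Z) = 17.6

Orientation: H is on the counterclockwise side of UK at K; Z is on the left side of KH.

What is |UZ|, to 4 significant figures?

34.02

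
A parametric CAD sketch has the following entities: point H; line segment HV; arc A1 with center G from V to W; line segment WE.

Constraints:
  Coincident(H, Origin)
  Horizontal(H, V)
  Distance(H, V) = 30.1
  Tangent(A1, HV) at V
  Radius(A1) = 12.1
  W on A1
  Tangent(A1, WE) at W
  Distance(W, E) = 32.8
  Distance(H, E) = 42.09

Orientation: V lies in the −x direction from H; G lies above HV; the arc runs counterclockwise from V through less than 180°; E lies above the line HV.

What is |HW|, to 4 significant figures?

20.50

H is at the origin; H and V share the same y with |HV| = 30.1 and V on the −x side, so V = (-30.10, 0.000). Tangency of A1 to HV means the radius GV is perpendicular to HV, so G = V + (0, 12.1) = (-30.10, 12.10). Since GW ⟂ WE (tangency), |GE| = √(12.1² + 32.8²) = 34.96 regardless of where W sits on A1. So E lies on both circle(H, 42.09) and circle(G, 34.96); the above-HV intersection is E = (-10.19, 40.84). W is the foot of the tangent from E: W = (-18.38, 9.078).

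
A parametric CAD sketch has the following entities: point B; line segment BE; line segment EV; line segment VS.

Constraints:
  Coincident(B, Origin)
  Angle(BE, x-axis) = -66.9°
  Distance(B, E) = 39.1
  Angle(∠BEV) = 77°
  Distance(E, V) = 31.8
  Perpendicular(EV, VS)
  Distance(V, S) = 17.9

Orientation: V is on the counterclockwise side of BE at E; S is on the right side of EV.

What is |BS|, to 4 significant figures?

60.54

B is at the origin; BE runs at -66.9° with length 39.1, so E = 39.1·(cos -66.9°, sin -66.9°) = (15.34, -35.97). ∠BEV = 77.0°, so EV runs at -66.9° + (180° − 77.0°) = 36.10° from the x-axis; with |EV| = 31.8, V = E + 31.8·(cos 36.10°, sin 36.10°) = (41.03, -17.23). EV is perpendicular to VS; with |VS| = 17.9 on the right of EV, S = V + 17.9·(0.5892, -0.8080) = (51.58, -31.69). Then |BS| = |S − B| = 60.54.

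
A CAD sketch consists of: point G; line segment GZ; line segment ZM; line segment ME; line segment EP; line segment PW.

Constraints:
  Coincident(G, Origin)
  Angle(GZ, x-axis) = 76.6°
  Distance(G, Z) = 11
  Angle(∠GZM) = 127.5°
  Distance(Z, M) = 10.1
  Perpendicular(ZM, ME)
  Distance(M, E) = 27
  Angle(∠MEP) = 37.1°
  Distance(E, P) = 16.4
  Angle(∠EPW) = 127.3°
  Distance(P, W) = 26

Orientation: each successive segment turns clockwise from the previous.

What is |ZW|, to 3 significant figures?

13.2

∠MEP = 37.1° gives EP at 151° from the x-axis; with |EP| = 16.4, P = (8.42, -1.92). ∠EPW = 127.3° gives PW at 98.5° from the x-axis; with |PW| = 26.0, W = (4.58, 23.8). Then |ZW| = |W − Z| = 13.2.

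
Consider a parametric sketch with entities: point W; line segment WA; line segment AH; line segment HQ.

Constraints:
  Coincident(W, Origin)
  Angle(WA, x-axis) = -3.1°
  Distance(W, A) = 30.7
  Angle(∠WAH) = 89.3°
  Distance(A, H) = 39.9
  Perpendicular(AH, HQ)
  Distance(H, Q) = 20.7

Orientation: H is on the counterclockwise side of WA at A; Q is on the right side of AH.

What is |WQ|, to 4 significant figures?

64.84

W is at the origin; WA runs at -3.1° with length 30.7, so A = 30.7·(cos -3.1°, sin -3.1°) = (30.66, -1.660). ∠WAH = 89.3°, so AH runs at -3.1° + (180° − 89.3°) = 87.60° from the x-axis; with |AH| = 39.9, H = A + 39.9·(cos 87.60°, sin 87.60°) = (32.33, 38.20). The perpendicularity gives HQ at right angles to AH; with |HQ| = 20.7 on the right of AH, Q = H + 20.7·(0.9991, -0.04188) = (53.01, 37.34). Then |WQ| = |Q − W| = 64.84.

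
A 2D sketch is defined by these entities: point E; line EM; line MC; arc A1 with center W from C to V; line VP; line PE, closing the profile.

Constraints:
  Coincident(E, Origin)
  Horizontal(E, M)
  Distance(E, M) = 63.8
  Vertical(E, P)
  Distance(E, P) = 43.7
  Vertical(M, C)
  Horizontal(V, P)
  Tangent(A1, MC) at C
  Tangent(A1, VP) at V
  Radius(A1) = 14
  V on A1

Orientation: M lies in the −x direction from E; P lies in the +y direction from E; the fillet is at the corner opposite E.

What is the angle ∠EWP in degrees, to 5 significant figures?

46.513°

EP is vertical with |EP| = 43.7 and P on the +y side, so P = (0.0000, 43.700). The virtual corner opposite E is at (-63.800, 43.700). Tangency of A1 to MC means the radius WC is perpendicular to MC and the tangent condition forces WV to be normal to VP, with radius 14.0, so the center W sits 14.0 in from both sides at W = (-49.800, 29.700). Then cos ∠EWP = WE·WP / (|WE||WP|), giving 46.513°.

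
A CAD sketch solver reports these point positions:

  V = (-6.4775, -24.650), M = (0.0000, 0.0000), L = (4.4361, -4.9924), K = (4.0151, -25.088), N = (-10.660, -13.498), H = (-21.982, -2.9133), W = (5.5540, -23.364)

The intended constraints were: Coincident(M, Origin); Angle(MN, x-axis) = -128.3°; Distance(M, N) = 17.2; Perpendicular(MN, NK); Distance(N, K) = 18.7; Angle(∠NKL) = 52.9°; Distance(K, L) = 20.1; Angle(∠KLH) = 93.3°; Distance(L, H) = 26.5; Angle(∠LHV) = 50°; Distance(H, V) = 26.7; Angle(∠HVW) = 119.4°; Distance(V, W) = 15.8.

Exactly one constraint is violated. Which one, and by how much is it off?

Distance(V, W) = 15.8 — off by 3.70.

M = (0.00, 0.00) ✓; MN at -128.3° ✓; |MN| = 17.20 ✓; ∠(MN, NK) = 90.00° ✓; |NK| = 18.70 ✓; ∠NKL = 52.90° ✓; |KL| = 20.10 ✓; ∠KLH = 93.30° ✓; |LH| = 26.50 ✓; ∠LHV = 50.00° ✓; |HV| = 26.70 ✓; ∠HVW = 119.4° ✓; |VW| = 12.10 ✗.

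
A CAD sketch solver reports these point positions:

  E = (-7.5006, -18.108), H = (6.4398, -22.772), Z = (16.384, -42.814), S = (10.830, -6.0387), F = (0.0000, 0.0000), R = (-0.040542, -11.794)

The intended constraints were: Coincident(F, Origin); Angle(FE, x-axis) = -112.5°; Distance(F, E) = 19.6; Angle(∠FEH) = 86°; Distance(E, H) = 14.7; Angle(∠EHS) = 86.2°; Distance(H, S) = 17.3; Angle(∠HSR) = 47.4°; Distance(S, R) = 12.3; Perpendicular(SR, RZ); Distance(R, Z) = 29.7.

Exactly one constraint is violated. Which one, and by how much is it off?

Distance(R, Z) = 29.7 — off by 5.40.

F = (0.00, 0.00) ✓; FE at -112.5° ✓; |FE| = 19.60 ✓; ∠FEH = 86.00° ✓; |EH| = 14.70 ✓; ∠EHS = 86.20° ✓; |HS| = 17.30 ✓; ∠HSR = 47.40° ✓; |SR| = 12.30 ✓; ∠(SR, RZ) = 90.00° ✓; |RZ| = 35.10 ✗.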